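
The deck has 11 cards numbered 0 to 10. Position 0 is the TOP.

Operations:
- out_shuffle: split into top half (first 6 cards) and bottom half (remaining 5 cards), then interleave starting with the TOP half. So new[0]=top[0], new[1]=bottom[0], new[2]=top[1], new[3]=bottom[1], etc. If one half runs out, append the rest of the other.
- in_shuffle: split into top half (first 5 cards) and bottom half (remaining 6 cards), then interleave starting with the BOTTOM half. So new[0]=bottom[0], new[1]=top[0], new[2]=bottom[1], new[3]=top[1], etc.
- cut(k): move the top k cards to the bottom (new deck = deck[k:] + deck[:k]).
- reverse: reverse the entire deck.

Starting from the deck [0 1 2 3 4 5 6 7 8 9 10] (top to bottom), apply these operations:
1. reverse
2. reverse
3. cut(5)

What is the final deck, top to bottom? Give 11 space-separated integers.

After op 1 (reverse): [10 9 8 7 6 5 4 3 2 1 0]
After op 2 (reverse): [0 1 2 3 4 5 6 7 8 9 10]
After op 3 (cut(5)): [5 6 7 8 9 10 0 1 2 3 4]

Answer: 5 6 7 8 9 10 0 1 2 3 4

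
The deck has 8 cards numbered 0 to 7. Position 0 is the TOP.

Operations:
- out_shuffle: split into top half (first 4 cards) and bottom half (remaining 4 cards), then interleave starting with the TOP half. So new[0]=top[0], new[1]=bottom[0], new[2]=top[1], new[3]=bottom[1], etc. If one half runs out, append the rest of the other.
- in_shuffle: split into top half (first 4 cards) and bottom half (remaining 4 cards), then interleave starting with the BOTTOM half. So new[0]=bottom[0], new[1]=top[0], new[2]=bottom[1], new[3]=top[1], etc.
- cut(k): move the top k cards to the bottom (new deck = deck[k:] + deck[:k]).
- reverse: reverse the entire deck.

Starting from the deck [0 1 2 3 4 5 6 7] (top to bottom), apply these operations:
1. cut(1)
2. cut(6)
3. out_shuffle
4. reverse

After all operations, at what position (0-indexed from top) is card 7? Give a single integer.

After op 1 (cut(1)): [1 2 3 4 5 6 7 0]
After op 2 (cut(6)): [7 0 1 2 3 4 5 6]
After op 3 (out_shuffle): [7 3 0 4 1 5 2 6]
After op 4 (reverse): [6 2 5 1 4 0 3 7]
Card 7 is at position 7.

Answer: 7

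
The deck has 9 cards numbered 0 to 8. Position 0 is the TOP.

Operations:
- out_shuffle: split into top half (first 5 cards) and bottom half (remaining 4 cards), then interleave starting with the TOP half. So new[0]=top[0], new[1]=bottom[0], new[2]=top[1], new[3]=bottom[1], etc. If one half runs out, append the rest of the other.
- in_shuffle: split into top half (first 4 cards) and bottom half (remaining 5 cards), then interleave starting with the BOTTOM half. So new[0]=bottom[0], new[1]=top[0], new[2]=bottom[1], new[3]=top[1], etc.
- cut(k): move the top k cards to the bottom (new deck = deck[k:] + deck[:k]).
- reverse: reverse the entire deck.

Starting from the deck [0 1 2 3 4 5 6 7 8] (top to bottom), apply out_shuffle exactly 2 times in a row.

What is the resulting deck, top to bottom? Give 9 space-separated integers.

After op 1 (out_shuffle): [0 5 1 6 2 7 3 8 4]
After op 2 (out_shuffle): [0 7 5 3 1 8 6 4 2]

Answer: 0 7 5 3 1 8 6 4 2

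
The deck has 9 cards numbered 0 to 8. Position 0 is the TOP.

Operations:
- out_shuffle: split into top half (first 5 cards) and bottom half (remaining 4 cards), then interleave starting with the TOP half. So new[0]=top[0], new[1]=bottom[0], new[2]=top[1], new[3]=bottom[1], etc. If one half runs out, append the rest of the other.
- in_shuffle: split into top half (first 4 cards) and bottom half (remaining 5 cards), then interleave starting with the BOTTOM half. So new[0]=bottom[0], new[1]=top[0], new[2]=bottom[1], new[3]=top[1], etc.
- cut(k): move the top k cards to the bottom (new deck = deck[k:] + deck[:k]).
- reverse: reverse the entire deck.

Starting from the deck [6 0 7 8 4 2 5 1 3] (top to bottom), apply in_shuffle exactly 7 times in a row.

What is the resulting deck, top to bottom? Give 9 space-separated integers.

Answer: 4 6 2 0 5 7 1 8 3

Derivation:
After op 1 (in_shuffle): [4 6 2 0 5 7 1 8 3]
After op 2 (in_shuffle): [5 4 7 6 1 2 8 0 3]
After op 3 (in_shuffle): [1 5 2 4 8 7 0 6 3]
After op 4 (in_shuffle): [8 1 7 5 0 2 6 4 3]
After op 5 (in_shuffle): [0 8 2 1 6 7 4 5 3]
After op 6 (in_shuffle): [6 0 7 8 4 2 5 1 3]
After op 7 (in_shuffle): [4 6 2 0 5 7 1 8 3]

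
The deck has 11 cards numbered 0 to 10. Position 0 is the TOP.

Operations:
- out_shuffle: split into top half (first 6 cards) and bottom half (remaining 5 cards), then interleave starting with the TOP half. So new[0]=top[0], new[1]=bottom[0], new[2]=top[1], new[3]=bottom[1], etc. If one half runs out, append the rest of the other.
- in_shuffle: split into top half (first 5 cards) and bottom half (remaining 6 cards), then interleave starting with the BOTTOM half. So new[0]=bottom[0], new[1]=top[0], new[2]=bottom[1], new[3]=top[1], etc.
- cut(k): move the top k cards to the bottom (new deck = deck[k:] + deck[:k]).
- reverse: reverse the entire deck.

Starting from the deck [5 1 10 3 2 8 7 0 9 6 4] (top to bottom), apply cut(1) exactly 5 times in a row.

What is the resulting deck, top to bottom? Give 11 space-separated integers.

Answer: 8 7 0 9 6 4 5 1 10 3 2

Derivation:
After op 1 (cut(1)): [1 10 3 2 8 7 0 9 6 4 5]
After op 2 (cut(1)): [10 3 2 8 7 0 9 6 4 5 1]
After op 3 (cut(1)): [3 2 8 7 0 9 6 4 5 1 10]
After op 4 (cut(1)): [2 8 7 0 9 6 4 5 1 10 3]
After op 5 (cut(1)): [8 7 0 9 6 4 5 1 10 3 2]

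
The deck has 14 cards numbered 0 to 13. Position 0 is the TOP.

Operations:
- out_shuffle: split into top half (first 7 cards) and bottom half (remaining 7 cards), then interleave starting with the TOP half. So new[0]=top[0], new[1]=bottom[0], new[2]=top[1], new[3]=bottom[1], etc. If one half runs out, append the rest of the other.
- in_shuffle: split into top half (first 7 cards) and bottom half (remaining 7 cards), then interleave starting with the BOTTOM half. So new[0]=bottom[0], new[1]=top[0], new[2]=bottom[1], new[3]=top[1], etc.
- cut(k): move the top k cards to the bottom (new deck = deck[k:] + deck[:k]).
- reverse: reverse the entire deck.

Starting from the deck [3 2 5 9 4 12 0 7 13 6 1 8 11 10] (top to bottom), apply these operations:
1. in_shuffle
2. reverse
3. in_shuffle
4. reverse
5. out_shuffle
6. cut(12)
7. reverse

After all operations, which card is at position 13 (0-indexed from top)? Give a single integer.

After op 1 (in_shuffle): [7 3 13 2 6 5 1 9 8 4 11 12 10 0]
After op 2 (reverse): [0 10 12 11 4 8 9 1 5 6 2 13 3 7]
After op 3 (in_shuffle): [1 0 5 10 6 12 2 11 13 4 3 8 7 9]
After op 4 (reverse): [9 7 8 3 4 13 11 2 12 6 10 5 0 1]
After op 5 (out_shuffle): [9 2 7 12 8 6 3 10 4 5 13 0 11 1]
After op 6 (cut(12)): [11 1 9 2 7 12 8 6 3 10 4 5 13 0]
After op 7 (reverse): [0 13 5 4 10 3 6 8 12 7 2 9 1 11]
Position 13: card 11.

Answer: 11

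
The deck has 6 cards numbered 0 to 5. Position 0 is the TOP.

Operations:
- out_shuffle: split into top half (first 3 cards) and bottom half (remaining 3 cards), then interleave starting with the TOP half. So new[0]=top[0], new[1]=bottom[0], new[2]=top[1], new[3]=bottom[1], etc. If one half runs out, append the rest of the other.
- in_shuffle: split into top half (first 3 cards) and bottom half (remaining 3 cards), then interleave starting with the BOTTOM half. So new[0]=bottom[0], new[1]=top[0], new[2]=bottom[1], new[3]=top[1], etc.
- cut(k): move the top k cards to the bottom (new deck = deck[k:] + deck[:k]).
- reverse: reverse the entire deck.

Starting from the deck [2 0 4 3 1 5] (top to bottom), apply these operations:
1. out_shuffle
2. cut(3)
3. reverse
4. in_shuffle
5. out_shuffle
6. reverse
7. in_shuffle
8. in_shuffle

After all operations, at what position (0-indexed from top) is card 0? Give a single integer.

Answer: 1

Derivation:
After op 1 (out_shuffle): [2 3 0 1 4 5]
After op 2 (cut(3)): [1 4 5 2 3 0]
After op 3 (reverse): [0 3 2 5 4 1]
After op 4 (in_shuffle): [5 0 4 3 1 2]
After op 5 (out_shuffle): [5 3 0 1 4 2]
After op 6 (reverse): [2 4 1 0 3 5]
After op 7 (in_shuffle): [0 2 3 4 5 1]
After op 8 (in_shuffle): [4 0 5 2 1 3]
Card 0 is at position 1.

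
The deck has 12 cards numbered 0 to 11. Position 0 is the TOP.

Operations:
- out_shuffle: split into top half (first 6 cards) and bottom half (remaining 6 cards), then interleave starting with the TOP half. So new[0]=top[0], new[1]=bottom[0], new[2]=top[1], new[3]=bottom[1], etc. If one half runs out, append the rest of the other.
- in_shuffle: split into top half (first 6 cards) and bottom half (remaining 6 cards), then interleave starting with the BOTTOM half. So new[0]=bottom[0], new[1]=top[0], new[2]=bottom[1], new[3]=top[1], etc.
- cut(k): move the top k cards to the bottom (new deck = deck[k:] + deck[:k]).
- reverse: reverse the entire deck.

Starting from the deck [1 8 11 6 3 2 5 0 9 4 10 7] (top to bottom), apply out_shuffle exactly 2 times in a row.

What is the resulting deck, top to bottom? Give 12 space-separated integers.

After op 1 (out_shuffle): [1 5 8 0 11 9 6 4 3 10 2 7]
After op 2 (out_shuffle): [1 6 5 4 8 3 0 10 11 2 9 7]

Answer: 1 6 5 4 8 3 0 10 11 2 9 7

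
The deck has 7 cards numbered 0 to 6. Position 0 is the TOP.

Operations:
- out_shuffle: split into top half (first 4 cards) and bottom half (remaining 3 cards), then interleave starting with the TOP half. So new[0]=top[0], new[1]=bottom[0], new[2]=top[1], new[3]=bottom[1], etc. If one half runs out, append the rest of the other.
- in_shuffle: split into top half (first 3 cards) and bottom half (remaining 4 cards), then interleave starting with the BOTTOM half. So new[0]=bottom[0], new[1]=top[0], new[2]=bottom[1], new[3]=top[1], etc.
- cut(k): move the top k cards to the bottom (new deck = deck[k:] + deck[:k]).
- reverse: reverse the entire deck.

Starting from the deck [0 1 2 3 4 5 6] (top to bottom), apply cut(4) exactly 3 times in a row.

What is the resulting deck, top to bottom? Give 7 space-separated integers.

Answer: 5 6 0 1 2 3 4

Derivation:
After op 1 (cut(4)): [4 5 6 0 1 2 3]
After op 2 (cut(4)): [1 2 3 4 5 6 0]
After op 3 (cut(4)): [5 6 0 1 2 3 4]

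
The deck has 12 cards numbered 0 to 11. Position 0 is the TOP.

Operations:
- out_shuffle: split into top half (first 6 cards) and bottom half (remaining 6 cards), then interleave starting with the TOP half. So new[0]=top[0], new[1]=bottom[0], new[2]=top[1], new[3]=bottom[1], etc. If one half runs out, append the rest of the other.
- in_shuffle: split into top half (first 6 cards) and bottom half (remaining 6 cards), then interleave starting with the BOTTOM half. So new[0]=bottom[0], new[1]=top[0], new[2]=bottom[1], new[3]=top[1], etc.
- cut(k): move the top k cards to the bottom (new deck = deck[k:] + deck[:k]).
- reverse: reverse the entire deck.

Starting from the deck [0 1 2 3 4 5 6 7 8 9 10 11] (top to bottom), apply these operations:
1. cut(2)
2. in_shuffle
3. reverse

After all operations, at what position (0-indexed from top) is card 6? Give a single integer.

After op 1 (cut(2)): [2 3 4 5 6 7 8 9 10 11 0 1]
After op 2 (in_shuffle): [8 2 9 3 10 4 11 5 0 6 1 7]
After op 3 (reverse): [7 1 6 0 5 11 4 10 3 9 2 8]
Card 6 is at position 2.

Answer: 2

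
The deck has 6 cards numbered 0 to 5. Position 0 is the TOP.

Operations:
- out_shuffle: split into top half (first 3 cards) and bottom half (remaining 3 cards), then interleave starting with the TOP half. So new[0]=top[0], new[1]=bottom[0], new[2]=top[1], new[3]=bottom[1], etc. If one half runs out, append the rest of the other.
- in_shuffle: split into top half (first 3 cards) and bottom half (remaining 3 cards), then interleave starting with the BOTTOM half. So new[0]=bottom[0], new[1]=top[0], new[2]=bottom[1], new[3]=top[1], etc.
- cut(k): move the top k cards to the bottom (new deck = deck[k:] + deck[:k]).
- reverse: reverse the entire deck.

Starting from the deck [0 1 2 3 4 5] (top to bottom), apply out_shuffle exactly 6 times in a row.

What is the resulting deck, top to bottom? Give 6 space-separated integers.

Answer: 0 4 3 2 1 5

Derivation:
After op 1 (out_shuffle): [0 3 1 4 2 5]
After op 2 (out_shuffle): [0 4 3 2 1 5]
After op 3 (out_shuffle): [0 2 4 1 3 5]
After op 4 (out_shuffle): [0 1 2 3 4 5]
After op 5 (out_shuffle): [0 3 1 4 2 5]
After op 6 (out_shuffle): [0 4 3 2 1 5]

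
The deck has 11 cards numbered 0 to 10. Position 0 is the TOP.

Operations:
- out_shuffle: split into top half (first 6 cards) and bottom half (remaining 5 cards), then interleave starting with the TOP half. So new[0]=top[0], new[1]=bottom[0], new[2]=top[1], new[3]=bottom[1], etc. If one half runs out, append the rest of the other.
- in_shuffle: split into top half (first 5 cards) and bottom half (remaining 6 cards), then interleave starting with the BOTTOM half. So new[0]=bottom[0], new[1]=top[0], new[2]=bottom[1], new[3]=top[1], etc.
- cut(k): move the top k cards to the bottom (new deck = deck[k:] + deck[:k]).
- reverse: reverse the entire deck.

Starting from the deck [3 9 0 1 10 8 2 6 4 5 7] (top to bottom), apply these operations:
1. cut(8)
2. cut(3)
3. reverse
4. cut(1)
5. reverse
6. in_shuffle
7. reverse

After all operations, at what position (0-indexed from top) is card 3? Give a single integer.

Answer: 7

Derivation:
After op 1 (cut(8)): [4 5 7 3 9 0 1 10 8 2 6]
After op 2 (cut(3)): [3 9 0 1 10 8 2 6 4 5 7]
After op 3 (reverse): [7 5 4 6 2 8 10 1 0 9 3]
After op 4 (cut(1)): [5 4 6 2 8 10 1 0 9 3 7]
After op 5 (reverse): [7 3 9 0 1 10 8 2 6 4 5]
After op 6 (in_shuffle): [10 7 8 3 2 9 6 0 4 1 5]
After op 7 (reverse): [5 1 4 0 6 9 2 3 8 7 10]
Card 3 is at position 7.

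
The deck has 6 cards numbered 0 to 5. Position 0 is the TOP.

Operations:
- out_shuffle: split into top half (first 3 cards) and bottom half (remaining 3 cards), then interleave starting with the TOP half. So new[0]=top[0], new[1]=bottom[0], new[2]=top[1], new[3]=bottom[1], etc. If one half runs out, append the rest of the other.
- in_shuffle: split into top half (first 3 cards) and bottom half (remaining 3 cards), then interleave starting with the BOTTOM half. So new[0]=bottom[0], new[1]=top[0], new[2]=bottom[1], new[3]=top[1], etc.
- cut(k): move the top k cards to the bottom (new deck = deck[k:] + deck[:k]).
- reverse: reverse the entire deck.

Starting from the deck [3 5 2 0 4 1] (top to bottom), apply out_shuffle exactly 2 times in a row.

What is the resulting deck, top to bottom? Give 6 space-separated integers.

After op 1 (out_shuffle): [3 0 5 4 2 1]
After op 2 (out_shuffle): [3 4 0 2 5 1]

Answer: 3 4 0 2 5 1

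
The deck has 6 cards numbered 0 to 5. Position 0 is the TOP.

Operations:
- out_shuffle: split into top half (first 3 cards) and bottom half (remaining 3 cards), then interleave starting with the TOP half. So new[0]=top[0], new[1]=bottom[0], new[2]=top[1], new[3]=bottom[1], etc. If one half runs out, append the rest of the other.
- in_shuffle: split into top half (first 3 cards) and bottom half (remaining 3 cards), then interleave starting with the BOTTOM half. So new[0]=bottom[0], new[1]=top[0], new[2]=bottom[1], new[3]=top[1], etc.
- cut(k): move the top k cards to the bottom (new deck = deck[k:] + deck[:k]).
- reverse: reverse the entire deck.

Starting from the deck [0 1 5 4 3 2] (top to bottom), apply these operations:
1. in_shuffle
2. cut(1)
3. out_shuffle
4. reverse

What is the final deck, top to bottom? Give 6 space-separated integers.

After op 1 (in_shuffle): [4 0 3 1 2 5]
After op 2 (cut(1)): [0 3 1 2 5 4]
After op 3 (out_shuffle): [0 2 3 5 1 4]
After op 4 (reverse): [4 1 5 3 2 0]

Answer: 4 1 5 3 2 0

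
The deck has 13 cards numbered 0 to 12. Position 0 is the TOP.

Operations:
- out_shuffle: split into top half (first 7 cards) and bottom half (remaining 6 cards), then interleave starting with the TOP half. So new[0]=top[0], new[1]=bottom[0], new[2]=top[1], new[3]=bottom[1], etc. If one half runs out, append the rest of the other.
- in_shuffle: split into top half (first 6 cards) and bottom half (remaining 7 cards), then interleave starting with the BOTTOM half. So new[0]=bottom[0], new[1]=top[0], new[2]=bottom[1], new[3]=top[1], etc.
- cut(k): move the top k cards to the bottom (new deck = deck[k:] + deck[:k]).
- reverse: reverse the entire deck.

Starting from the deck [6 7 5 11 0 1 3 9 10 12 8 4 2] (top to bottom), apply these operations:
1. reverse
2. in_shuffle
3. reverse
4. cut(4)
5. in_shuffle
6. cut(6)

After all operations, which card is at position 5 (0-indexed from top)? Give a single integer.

After op 1 (reverse): [2 4 8 12 10 9 3 1 0 11 5 7 6]
After op 2 (in_shuffle): [3 2 1 4 0 8 11 12 5 10 7 9 6]
After op 3 (reverse): [6 9 7 10 5 12 11 8 0 4 1 2 3]
After op 4 (cut(4)): [5 12 11 8 0 4 1 2 3 6 9 7 10]
After op 5 (in_shuffle): [1 5 2 12 3 11 6 8 9 0 7 4 10]
After op 6 (cut(6)): [6 8 9 0 7 4 10 1 5 2 12 3 11]
Position 5: card 4.

Answer: 4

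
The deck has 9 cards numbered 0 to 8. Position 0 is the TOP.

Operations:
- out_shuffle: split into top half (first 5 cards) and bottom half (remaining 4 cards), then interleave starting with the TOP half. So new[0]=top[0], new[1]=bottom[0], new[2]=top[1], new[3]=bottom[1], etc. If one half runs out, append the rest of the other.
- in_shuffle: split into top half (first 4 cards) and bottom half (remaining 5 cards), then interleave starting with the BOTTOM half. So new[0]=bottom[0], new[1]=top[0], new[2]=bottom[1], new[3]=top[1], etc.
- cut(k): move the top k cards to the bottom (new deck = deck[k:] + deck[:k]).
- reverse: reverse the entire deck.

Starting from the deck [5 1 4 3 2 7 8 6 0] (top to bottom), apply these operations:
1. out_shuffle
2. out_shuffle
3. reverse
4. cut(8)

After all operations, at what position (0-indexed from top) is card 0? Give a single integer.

After op 1 (out_shuffle): [5 7 1 8 4 6 3 0 2]
After op 2 (out_shuffle): [5 6 7 3 1 0 8 2 4]
After op 3 (reverse): [4 2 8 0 1 3 7 6 5]
After op 4 (cut(8)): [5 4 2 8 0 1 3 7 6]
Card 0 is at position 4.

Answer: 4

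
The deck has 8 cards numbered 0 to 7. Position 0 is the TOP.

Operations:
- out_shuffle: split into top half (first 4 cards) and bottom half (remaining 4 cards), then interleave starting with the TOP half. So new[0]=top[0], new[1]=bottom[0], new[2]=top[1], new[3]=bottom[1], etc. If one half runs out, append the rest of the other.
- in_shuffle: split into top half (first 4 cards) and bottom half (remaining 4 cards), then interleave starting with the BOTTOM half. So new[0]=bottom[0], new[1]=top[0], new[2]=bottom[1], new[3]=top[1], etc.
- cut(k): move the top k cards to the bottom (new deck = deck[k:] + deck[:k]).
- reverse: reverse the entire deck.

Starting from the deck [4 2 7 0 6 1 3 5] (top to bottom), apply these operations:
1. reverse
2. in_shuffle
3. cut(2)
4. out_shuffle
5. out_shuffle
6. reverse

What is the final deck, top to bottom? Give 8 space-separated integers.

Answer: 5 6 1 3 0 4 2 7

Derivation:
After op 1 (reverse): [5 3 1 6 0 7 2 4]
After op 2 (in_shuffle): [0 5 7 3 2 1 4 6]
After op 3 (cut(2)): [7 3 2 1 4 6 0 5]
After op 4 (out_shuffle): [7 4 3 6 2 0 1 5]
After op 5 (out_shuffle): [7 2 4 0 3 1 6 5]
After op 6 (reverse): [5 6 1 3 0 4 2 7]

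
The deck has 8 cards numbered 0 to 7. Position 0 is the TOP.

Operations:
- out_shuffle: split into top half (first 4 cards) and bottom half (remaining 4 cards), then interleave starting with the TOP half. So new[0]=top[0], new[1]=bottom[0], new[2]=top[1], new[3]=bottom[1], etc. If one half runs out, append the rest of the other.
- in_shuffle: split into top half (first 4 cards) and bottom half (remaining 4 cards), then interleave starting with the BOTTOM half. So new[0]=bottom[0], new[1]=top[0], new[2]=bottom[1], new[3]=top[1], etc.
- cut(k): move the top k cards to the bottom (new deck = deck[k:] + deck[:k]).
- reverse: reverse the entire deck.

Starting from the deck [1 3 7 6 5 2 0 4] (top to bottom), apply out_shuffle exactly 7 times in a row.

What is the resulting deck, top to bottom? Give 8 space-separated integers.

After op 1 (out_shuffle): [1 5 3 2 7 0 6 4]
After op 2 (out_shuffle): [1 7 5 0 3 6 2 4]
After op 3 (out_shuffle): [1 3 7 6 5 2 0 4]
After op 4 (out_shuffle): [1 5 3 2 7 0 6 4]
After op 5 (out_shuffle): [1 7 5 0 3 6 2 4]
After op 6 (out_shuffle): [1 3 7 6 5 2 0 4]
After op 7 (out_shuffle): [1 5 3 2 7 0 6 4]

Answer: 1 5 3 2 7 0 6 4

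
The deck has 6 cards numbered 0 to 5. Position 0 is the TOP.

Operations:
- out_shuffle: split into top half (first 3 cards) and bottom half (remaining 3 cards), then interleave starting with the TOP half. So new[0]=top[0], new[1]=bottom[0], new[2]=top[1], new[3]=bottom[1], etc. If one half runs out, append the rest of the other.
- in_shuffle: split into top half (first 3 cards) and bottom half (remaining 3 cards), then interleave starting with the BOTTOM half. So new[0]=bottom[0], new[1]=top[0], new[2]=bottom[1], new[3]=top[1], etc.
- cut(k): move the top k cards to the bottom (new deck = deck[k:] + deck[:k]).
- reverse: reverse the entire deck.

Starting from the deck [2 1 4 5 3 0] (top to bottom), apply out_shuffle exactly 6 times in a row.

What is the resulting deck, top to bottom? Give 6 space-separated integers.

After op 1 (out_shuffle): [2 5 1 3 4 0]
After op 2 (out_shuffle): [2 3 5 4 1 0]
After op 3 (out_shuffle): [2 4 3 1 5 0]
After op 4 (out_shuffle): [2 1 4 5 3 0]
After op 5 (out_shuffle): [2 5 1 3 4 0]
After op 6 (out_shuffle): [2 3 5 4 1 0]

Answer: 2 3 5 4 1 0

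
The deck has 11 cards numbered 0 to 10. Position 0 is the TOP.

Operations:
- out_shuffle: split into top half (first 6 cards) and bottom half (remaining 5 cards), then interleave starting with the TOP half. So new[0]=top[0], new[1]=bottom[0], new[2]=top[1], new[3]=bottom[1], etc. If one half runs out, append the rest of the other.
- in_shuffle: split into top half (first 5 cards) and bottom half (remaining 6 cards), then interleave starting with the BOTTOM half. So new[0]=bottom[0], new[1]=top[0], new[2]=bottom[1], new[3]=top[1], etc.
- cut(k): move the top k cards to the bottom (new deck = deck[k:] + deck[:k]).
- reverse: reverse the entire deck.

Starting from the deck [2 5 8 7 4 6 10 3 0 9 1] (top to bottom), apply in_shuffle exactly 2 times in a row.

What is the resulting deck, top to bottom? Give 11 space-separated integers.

Answer: 8 6 0 2 7 10 9 5 4 3 1

Derivation:
After op 1 (in_shuffle): [6 2 10 5 3 8 0 7 9 4 1]
After op 2 (in_shuffle): [8 6 0 2 7 10 9 5 4 3 1]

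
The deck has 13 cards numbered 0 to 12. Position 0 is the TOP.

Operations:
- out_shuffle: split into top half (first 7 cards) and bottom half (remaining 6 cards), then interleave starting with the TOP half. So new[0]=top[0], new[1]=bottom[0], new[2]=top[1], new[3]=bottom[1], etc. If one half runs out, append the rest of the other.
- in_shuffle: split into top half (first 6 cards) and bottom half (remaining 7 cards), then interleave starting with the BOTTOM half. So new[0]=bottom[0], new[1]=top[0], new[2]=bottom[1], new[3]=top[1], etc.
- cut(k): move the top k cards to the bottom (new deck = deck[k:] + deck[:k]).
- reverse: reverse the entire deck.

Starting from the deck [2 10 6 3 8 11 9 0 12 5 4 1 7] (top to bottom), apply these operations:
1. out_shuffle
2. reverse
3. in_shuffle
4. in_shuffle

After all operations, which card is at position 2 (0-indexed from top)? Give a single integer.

After op 1 (out_shuffle): [2 0 10 12 6 5 3 4 8 1 11 7 9]
After op 2 (reverse): [9 7 11 1 8 4 3 5 6 12 10 0 2]
After op 3 (in_shuffle): [3 9 5 7 6 11 12 1 10 8 0 4 2]
After op 4 (in_shuffle): [12 3 1 9 10 5 8 7 0 6 4 11 2]
Position 2: card 1.

Answer: 1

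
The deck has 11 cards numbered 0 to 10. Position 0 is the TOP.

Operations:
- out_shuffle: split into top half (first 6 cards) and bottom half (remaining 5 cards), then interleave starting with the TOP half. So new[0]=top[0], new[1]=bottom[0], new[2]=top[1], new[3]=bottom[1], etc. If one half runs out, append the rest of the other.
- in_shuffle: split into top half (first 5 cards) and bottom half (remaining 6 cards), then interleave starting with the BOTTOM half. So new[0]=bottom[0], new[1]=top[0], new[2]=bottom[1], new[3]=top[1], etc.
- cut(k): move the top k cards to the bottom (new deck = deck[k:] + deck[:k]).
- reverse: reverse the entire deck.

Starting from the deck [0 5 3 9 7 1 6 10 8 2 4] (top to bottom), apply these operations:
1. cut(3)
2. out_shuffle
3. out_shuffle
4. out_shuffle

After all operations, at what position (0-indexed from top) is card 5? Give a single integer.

Answer: 6

Derivation:
After op 1 (cut(3)): [9 7 1 6 10 8 2 4 0 5 3]
After op 2 (out_shuffle): [9 2 7 4 1 0 6 5 10 3 8]
After op 3 (out_shuffle): [9 6 2 5 7 10 4 3 1 8 0]
After op 4 (out_shuffle): [9 4 6 3 2 1 5 8 7 0 10]
Card 5 is at position 6.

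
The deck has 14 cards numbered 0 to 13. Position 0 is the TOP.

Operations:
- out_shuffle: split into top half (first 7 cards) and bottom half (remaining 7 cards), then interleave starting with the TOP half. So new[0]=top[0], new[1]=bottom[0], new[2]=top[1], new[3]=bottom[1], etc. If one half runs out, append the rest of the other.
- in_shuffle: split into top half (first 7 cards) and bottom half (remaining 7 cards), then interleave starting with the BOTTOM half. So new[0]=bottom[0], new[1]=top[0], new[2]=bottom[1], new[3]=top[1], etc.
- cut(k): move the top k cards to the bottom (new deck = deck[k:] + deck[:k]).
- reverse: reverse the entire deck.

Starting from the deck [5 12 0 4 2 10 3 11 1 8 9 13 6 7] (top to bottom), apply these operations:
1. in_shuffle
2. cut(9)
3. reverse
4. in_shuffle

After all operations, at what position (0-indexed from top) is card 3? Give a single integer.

Answer: 4

Derivation:
After op 1 (in_shuffle): [11 5 1 12 8 0 9 4 13 2 6 10 7 3]
After op 2 (cut(9)): [2 6 10 7 3 11 5 1 12 8 0 9 4 13]
After op 3 (reverse): [13 4 9 0 8 12 1 5 11 3 7 10 6 2]
After op 4 (in_shuffle): [5 13 11 4 3 9 7 0 10 8 6 12 2 1]
Card 3 is at position 4.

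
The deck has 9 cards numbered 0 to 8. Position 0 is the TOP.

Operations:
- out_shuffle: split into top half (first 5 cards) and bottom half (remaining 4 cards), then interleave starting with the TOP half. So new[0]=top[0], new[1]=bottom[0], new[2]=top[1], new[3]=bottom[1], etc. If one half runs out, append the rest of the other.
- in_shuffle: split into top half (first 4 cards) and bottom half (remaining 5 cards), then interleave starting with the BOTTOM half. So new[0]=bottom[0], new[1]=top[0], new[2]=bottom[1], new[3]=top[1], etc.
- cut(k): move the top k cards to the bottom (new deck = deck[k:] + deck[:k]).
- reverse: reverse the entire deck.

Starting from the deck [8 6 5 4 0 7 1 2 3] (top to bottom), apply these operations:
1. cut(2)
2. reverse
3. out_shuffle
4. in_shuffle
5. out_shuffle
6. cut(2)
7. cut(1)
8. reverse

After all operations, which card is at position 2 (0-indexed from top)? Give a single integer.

After op 1 (cut(2)): [5 4 0 7 1 2 3 8 6]
After op 2 (reverse): [6 8 3 2 1 7 0 4 5]
After op 3 (out_shuffle): [6 7 8 0 3 4 2 5 1]
After op 4 (in_shuffle): [3 6 4 7 2 8 5 0 1]
After op 5 (out_shuffle): [3 8 6 5 4 0 7 1 2]
After op 6 (cut(2)): [6 5 4 0 7 1 2 3 8]
After op 7 (cut(1)): [5 4 0 7 1 2 3 8 6]
After op 8 (reverse): [6 8 3 2 1 7 0 4 5]
Position 2: card 3.

Answer: 3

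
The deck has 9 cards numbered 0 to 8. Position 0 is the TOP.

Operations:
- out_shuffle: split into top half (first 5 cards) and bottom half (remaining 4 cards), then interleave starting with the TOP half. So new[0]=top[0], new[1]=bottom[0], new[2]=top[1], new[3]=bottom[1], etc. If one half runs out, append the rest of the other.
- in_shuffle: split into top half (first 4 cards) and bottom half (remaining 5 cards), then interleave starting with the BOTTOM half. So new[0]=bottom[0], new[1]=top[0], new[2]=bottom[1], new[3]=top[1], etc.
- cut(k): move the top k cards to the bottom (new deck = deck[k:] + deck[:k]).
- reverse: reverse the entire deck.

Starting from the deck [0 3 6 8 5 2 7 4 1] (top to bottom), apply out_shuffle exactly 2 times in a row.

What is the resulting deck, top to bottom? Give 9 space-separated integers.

Answer: 0 4 2 8 3 1 7 5 6

Derivation:
After op 1 (out_shuffle): [0 2 3 7 6 4 8 1 5]
After op 2 (out_shuffle): [0 4 2 8 3 1 7 5 6]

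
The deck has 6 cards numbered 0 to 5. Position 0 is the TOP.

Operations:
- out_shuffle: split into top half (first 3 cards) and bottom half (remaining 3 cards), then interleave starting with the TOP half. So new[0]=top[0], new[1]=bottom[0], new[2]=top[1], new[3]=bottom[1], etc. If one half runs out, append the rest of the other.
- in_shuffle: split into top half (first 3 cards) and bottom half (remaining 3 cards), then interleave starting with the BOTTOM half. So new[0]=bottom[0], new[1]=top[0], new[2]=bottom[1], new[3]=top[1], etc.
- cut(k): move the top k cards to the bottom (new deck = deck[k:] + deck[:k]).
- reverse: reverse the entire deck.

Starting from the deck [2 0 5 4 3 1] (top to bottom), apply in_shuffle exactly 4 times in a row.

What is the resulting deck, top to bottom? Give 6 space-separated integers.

After op 1 (in_shuffle): [4 2 3 0 1 5]
After op 2 (in_shuffle): [0 4 1 2 5 3]
After op 3 (in_shuffle): [2 0 5 4 3 1]
After op 4 (in_shuffle): [4 2 3 0 1 5]

Answer: 4 2 3 0 1 5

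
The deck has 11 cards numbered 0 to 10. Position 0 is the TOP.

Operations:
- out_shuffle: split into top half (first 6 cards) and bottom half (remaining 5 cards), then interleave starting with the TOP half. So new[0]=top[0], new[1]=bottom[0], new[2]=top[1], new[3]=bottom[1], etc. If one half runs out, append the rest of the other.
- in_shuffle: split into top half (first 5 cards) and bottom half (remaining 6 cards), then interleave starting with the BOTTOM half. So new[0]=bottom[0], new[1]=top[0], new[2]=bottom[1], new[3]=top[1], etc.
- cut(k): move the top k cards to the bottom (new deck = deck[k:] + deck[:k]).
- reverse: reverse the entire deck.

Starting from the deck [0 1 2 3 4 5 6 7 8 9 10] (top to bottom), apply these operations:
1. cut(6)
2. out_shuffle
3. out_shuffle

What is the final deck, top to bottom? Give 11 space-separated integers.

Answer: 6 9 1 4 7 10 2 5 8 0 3

Derivation:
After op 1 (cut(6)): [6 7 8 9 10 0 1 2 3 4 5]
After op 2 (out_shuffle): [6 1 7 2 8 3 9 4 10 5 0]
After op 3 (out_shuffle): [6 9 1 4 7 10 2 5 8 0 3]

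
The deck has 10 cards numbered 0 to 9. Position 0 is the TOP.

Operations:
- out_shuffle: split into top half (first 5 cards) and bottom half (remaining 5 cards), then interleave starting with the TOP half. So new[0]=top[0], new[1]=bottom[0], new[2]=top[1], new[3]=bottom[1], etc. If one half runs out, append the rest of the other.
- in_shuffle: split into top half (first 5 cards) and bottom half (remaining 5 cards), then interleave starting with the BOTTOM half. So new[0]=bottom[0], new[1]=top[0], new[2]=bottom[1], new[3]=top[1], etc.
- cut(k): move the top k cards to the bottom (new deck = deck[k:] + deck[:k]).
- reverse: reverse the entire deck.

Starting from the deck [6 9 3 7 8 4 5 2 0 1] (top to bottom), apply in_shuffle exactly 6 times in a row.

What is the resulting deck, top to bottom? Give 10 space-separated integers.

Answer: 8 1 7 0 3 2 9 5 6 4

Derivation:
After op 1 (in_shuffle): [4 6 5 9 2 3 0 7 1 8]
After op 2 (in_shuffle): [3 4 0 6 7 5 1 9 8 2]
After op 3 (in_shuffle): [5 3 1 4 9 0 8 6 2 7]
After op 4 (in_shuffle): [0 5 8 3 6 1 2 4 7 9]
After op 5 (in_shuffle): [1 0 2 5 4 8 7 3 9 6]
After op 6 (in_shuffle): [8 1 7 0 3 2 9 5 6 4]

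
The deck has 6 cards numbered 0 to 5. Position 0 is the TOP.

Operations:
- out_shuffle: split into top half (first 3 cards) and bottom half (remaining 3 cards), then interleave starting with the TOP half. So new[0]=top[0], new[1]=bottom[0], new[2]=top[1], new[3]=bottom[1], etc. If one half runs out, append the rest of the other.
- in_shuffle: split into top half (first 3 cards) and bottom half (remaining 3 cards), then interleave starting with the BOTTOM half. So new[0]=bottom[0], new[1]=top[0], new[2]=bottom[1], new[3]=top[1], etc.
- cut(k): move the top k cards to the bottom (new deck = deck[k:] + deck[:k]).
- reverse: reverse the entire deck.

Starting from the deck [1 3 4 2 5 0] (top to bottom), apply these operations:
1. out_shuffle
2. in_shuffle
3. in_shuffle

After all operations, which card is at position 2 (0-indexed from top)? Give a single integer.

After op 1 (out_shuffle): [1 2 3 5 4 0]
After op 2 (in_shuffle): [5 1 4 2 0 3]
After op 3 (in_shuffle): [2 5 0 1 3 4]
Position 2: card 0.

Answer: 0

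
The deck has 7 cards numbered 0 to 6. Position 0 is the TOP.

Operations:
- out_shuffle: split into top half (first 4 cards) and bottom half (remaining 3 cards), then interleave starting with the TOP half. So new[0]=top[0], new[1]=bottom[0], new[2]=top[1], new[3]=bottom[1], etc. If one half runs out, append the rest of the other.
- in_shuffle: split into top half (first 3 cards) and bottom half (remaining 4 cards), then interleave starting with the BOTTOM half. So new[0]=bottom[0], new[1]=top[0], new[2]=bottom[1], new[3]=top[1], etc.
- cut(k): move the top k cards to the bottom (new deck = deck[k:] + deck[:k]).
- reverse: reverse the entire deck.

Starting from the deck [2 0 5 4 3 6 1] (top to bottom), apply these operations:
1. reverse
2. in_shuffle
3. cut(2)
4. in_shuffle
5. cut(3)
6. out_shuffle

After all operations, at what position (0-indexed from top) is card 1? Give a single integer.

Answer: 6

Derivation:
After op 1 (reverse): [1 6 3 4 5 0 2]
After op 2 (in_shuffle): [4 1 5 6 0 3 2]
After op 3 (cut(2)): [5 6 0 3 2 4 1]
After op 4 (in_shuffle): [3 5 2 6 4 0 1]
After op 5 (cut(3)): [6 4 0 1 3 5 2]
After op 6 (out_shuffle): [6 3 4 5 0 2 1]
Card 1 is at position 6.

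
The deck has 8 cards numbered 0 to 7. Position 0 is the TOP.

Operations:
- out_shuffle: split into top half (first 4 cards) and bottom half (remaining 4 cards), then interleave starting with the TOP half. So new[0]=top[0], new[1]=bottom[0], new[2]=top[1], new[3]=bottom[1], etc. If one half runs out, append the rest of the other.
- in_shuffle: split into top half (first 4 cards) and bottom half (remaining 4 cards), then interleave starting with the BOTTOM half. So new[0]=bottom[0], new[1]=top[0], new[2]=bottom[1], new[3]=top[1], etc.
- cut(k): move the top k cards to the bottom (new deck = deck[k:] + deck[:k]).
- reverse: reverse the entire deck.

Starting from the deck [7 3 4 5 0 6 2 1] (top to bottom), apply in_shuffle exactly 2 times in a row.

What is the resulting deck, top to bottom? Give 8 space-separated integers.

After op 1 (in_shuffle): [0 7 6 3 2 4 1 5]
After op 2 (in_shuffle): [2 0 4 7 1 6 5 3]

Answer: 2 0 4 7 1 6 5 3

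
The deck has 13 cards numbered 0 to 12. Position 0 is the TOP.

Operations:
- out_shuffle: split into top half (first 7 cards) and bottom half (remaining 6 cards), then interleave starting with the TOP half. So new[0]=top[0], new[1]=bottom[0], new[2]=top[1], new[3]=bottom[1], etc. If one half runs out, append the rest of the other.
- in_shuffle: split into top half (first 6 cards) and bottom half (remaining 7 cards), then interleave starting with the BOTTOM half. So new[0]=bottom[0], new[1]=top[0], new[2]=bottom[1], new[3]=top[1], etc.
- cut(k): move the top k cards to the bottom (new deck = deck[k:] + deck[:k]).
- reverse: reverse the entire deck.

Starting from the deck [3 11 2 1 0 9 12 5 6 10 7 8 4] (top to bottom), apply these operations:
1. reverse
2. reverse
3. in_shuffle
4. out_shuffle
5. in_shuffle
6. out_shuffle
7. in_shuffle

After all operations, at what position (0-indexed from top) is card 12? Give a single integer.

Answer: 5

Derivation:
After op 1 (reverse): [4 8 7 10 6 5 12 9 0 1 2 11 3]
After op 2 (reverse): [3 11 2 1 0 9 12 5 6 10 7 8 4]
After op 3 (in_shuffle): [12 3 5 11 6 2 10 1 7 0 8 9 4]
After op 4 (out_shuffle): [12 1 3 7 5 0 11 8 6 9 2 4 10]
After op 5 (in_shuffle): [11 12 8 1 6 3 9 7 2 5 4 0 10]
After op 6 (out_shuffle): [11 7 12 2 8 5 1 4 6 0 3 10 9]
After op 7 (in_shuffle): [1 11 4 7 6 12 0 2 3 8 10 5 9]
Card 12 is at position 5.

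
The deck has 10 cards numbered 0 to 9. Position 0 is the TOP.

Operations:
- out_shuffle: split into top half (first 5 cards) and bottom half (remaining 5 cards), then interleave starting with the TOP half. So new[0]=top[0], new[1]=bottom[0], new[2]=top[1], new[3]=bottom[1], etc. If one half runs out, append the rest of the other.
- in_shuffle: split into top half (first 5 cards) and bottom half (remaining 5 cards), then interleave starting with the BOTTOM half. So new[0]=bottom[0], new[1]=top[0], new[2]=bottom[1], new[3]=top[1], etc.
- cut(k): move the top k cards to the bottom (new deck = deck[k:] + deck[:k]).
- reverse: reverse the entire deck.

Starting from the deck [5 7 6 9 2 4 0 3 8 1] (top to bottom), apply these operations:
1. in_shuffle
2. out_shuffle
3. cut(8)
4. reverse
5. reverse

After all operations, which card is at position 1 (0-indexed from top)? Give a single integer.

Answer: 2

Derivation:
After op 1 (in_shuffle): [4 5 0 7 3 6 8 9 1 2]
After op 2 (out_shuffle): [4 6 5 8 0 9 7 1 3 2]
After op 3 (cut(8)): [3 2 4 6 5 8 0 9 7 1]
After op 4 (reverse): [1 7 9 0 8 5 6 4 2 3]
After op 5 (reverse): [3 2 4 6 5 8 0 9 7 1]
Position 1: card 2.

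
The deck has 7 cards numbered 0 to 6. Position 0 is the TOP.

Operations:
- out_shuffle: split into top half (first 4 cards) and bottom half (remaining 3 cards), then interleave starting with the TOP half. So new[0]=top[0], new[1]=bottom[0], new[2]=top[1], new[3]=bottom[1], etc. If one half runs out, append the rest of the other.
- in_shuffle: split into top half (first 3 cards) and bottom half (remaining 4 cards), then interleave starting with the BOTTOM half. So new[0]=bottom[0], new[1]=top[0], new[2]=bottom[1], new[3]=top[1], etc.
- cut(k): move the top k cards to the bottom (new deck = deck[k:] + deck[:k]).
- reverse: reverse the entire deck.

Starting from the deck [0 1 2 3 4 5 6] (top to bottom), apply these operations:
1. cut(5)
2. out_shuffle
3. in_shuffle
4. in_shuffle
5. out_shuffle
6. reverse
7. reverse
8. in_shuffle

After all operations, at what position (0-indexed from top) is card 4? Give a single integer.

Answer: 2

Derivation:
After op 1 (cut(5)): [5 6 0 1 2 3 4]
After op 2 (out_shuffle): [5 2 6 3 0 4 1]
After op 3 (in_shuffle): [3 5 0 2 4 6 1]
After op 4 (in_shuffle): [2 3 4 5 6 0 1]
After op 5 (out_shuffle): [2 6 3 0 4 1 5]
After op 6 (reverse): [5 1 4 0 3 6 2]
After op 7 (reverse): [2 6 3 0 4 1 5]
After op 8 (in_shuffle): [0 2 4 6 1 3 5]
Card 4 is at position 2.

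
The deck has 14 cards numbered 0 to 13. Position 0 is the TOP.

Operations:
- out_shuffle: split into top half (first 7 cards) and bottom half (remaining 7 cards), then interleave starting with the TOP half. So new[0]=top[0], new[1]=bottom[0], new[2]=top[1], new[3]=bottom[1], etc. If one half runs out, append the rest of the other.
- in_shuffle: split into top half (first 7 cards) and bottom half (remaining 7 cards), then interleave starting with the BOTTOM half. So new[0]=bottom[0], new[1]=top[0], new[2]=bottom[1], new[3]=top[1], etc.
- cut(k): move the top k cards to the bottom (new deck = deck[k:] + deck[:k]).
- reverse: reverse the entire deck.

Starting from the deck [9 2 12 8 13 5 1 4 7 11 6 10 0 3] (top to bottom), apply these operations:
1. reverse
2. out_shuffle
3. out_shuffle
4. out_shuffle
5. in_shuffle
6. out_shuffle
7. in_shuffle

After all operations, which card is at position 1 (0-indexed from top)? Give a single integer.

Answer: 13

Derivation:
After op 1 (reverse): [3 0 10 6 11 7 4 1 5 13 8 12 2 9]
After op 2 (out_shuffle): [3 1 0 5 10 13 6 8 11 12 7 2 4 9]
After op 3 (out_shuffle): [3 8 1 11 0 12 5 7 10 2 13 4 6 9]
After op 4 (out_shuffle): [3 7 8 10 1 2 11 13 0 4 12 6 5 9]
After op 5 (in_shuffle): [13 3 0 7 4 8 12 10 6 1 5 2 9 11]
After op 6 (out_shuffle): [13 10 3 6 0 1 7 5 4 2 8 9 12 11]
After op 7 (in_shuffle): [5 13 4 10 2 3 8 6 9 0 12 1 11 7]
Position 1: card 13.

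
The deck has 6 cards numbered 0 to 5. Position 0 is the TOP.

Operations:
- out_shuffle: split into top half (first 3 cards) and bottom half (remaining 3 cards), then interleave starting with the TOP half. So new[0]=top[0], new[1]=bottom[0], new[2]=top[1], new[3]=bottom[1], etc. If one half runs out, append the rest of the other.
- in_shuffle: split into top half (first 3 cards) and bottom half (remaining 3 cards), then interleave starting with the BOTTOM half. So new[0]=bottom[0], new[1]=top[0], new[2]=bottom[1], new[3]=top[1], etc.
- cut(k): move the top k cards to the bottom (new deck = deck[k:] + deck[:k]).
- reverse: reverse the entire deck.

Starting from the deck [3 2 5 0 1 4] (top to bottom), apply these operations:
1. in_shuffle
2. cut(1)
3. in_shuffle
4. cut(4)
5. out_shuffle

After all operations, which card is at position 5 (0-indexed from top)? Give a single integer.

Answer: 1

Derivation:
After op 1 (in_shuffle): [0 3 1 2 4 5]
After op 2 (cut(1)): [3 1 2 4 5 0]
After op 3 (in_shuffle): [4 3 5 1 0 2]
After op 4 (cut(4)): [0 2 4 3 5 1]
After op 5 (out_shuffle): [0 3 2 5 4 1]
Position 5: card 1.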